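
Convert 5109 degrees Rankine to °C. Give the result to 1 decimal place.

2565.2 °C

°R = (°C + 273.15) × 9/5.
Applying the formula gives 2565.2 °C.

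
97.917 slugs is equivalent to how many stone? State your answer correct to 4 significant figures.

225.0 stone

1 slug = 2.29815 st.
Then 97.917 × 2.29815 ≈ 225.0 st.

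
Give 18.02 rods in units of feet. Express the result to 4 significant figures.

1 rod = 16.5000 feet.
Thus 18.02 × 16.5000 ≈ 297.3 ft.

297.3 ft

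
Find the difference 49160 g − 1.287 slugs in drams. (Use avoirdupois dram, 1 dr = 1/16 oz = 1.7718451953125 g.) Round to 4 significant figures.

17140 drams

49160 g = 27745.1 dr and 1.287 slug = 10600.4 dr.
27745.1 − 10600.4 ≈ 17140 dr.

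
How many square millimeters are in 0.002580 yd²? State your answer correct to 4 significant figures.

1 square yard = 836127 mm².
So 0.002580 × 836127 ≈ 2157 mm².

2157 mm²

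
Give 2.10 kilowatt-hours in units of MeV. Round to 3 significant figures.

4.72 × 10^19 MeV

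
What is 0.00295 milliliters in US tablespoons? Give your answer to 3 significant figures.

1 mL = 0.0676280 US tablespoons.
0.00295 × 0.0676280 ≈ 0.000200 US tbsp.

0.000200 US tablespoons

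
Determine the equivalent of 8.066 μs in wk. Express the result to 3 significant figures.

1 μs = 1.65344e-12 wk.
So 8.066 × 1.65344e-12 ≈ 1.33e-11 wk.

1.33e-11 weeks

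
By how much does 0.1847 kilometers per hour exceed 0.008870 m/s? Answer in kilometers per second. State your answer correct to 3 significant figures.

0.1847 km/h = 5.13056 × 10^-5 km/s and 0.008870 m/s = 8.87000 × 10^-6 km/s.
5.13056 × 10^-5 − 8.87000 × 10^-6 ≈ 4.24 × 10^-5 km/s.

4.24 × 10^-5 km/s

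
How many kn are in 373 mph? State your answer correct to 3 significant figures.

324 knots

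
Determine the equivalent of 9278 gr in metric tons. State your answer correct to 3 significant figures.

0.000601 t

1 gr = 6.47989 × 10^-8 t.
So 9278 × 6.47989 × 10^-8 ≈ 0.000601 t.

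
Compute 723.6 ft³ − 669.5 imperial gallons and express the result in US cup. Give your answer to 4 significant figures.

73740 US cups

723.6 ft³ = 86606.5 US cup and 669.5 imp gal = 12864.6 US cup.
86606.5 − 12864.6 ≈ 73740 US cup.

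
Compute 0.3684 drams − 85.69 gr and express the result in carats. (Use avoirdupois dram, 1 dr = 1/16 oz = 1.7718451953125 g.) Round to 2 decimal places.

-24.50 carats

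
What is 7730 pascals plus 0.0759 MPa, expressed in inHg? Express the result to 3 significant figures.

24.7 inHg

7730 Pa = 2.28267 inHg and 0.0759 MPa = 22.4133 inHg.
2.28267 + 22.4133 ≈ 24.7 inHg.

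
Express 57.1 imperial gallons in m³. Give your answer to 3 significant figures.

0.260 m³

1 imperial gallon = 0.00454609 cubic meters.
So 57.1 × 0.00454609 ≈ 0.260 m³.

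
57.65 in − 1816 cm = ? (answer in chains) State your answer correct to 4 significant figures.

-0.8299 chain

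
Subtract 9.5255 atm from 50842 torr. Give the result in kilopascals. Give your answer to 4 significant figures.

5813 kilopascals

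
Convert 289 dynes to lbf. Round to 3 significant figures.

0.000650 pounds-force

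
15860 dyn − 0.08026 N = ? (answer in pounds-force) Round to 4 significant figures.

0.01761 lbf

15860 dyn = 0.0356547 lbf and 0.08026 N = 0.0180432 lbf.
0.0356547 − 0.0180432 ≈ 0.01761 lbf.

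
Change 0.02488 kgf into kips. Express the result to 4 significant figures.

5.485 × 10^-5 kips

1 kilogram-force = 0.00220462 kips.
So 0.02488 × 0.00220462 ≈ 5.485 × 10^-5 kip.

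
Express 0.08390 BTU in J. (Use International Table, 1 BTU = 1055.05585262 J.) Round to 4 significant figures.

88.52 joules

1 British thermal unit = 1055.06 J.
0.08390 × 1055.06 ≈ 88.52 J.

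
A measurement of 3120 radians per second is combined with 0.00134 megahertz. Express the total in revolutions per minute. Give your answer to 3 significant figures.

3120 rad/s = 29793.8 rpm and 0.00134 MHz = 80400.0 rpm.
29793.8 + 80400.0 ≈ 110000 rpm.

110000 rpm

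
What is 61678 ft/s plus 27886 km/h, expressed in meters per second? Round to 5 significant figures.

26546 m/s

61678 ft/s = 18799.5 m/s and 27886 km/h = 7746.11 m/s.
18799.5 + 7746.11 ≈ 26546 m/s.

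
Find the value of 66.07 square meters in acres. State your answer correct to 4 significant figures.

1 square meter = 0.000247105 acre.
66.07 × 0.000247105 ≈ 0.01633 acre.

0.01633 acres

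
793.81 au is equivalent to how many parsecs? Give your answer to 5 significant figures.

0.0038485 parsecs

1 astronomical unit = 4.84814 × 10^-6 pc.
So 793.81 × 4.84814 × 10^-6 ≈ 0.0038485 pc.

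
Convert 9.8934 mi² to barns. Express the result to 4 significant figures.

2.562 × 10^35 barns

1 mi² = 2.58999 × 10^34 barns.
So 9.8934 × 2.58999 × 10^34 ≈ 2.562 × 10^35 barn.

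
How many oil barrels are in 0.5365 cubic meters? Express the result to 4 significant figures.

3.374 oil barrels

1 cubic meter = 6.28981 bbl.
Then 0.5365 × 6.28981 ≈ 3.374 bbl.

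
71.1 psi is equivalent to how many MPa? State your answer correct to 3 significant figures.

1 pound per square inch = 0.00689476 MPa.
So 71.1 × 0.00689476 ≈ 0.490 MPa.

0.490 MPa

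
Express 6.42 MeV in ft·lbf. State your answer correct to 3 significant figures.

1 megaelectronvolt = 1.18170 × 10^-13 foot-pounds.
So 6.42 × 1.18170 × 10^-13 ≈ 7.59 × 10^-13 ft·lbf.

7.59 × 10^-13 ft·lbf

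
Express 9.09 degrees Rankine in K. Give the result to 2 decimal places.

°R = K × 9/5.
Applying the formula gives 5.05 K.

5.05 K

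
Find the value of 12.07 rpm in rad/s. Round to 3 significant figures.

1 rpm = 0.104720 radians per second.
Thus 12.07 × 0.104720 ≈ 1.26 rad/s.

1.26 rad/s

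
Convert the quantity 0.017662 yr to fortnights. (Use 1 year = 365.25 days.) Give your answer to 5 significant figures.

0.46079 fortnights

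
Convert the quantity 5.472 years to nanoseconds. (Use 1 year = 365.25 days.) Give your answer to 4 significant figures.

1.727 × 10^17 nanoseconds

1 year = 3.15576 × 10^16 nanoseconds.
So 5.472 × 3.15576 × 10^16 ≈ 1.727 × 10^17 ns.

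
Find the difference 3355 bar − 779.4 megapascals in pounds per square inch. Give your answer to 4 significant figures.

-64380 pounds per square inch

3355 bar = 48660.2 psi and 779.4 MPa = 113042 psi.
48660.2 − 113042 ≈ -64380 psi.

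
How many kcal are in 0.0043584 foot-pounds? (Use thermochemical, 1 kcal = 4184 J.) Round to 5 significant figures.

1.4123 × 10^-6 kilocalories

1 ft·lbf = 0.000324048 kcal.
So 0.0043584 × 0.000324048 ≈ 1.4123 × 10^-6 kcal.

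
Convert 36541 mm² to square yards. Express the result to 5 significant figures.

1 square millimeter = 1.19599 × 10^-6 square yards.
Then 36541 × 1.19599 × 10^-6 ≈ 0.043703 yd².

0.043703 square yards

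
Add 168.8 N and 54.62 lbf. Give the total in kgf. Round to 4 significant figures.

168.8 N = 17.2128 kgf and 54.62 lbf = 24.7752 kgf.
17.2128 + 24.7752 ≈ 41.99 kgf.

41.99 kilograms-force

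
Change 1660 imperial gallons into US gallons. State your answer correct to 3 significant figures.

1990 US gal

1 imp gal = 1.20095 US gallons.
Thus 1660 × 1.20095 ≈ 1990 US gal.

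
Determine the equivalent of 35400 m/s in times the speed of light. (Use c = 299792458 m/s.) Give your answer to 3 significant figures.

1 meter per second = 3.33564e-9 c.
Then 35400 × 3.33564e-9 ≈ 0.000118 c.

0.000118 c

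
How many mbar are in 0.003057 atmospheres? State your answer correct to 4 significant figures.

3.098 millibar

1 atmosphere = 1013.25 mbar.
Then 0.003057 × 1013.25 ≈ 3.098 mbar.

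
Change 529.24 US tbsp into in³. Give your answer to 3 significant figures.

478 in³

1 US tbsp = 0.902344 in³.
529.24 × 0.902344 ≈ 478 in³.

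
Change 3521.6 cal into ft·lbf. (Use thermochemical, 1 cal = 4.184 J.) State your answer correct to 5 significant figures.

1 cal = 3.08596 foot-pounds.
Then 3521.6 × 3.08596 ≈ 10868 ft·lbf.

10868 ft·lbf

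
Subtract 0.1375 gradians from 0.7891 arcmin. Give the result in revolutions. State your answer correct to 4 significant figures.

-0.0003072 revolutions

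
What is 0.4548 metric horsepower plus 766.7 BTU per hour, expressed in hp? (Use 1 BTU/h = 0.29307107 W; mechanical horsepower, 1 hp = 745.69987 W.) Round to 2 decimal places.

0.4548 PS = 0.448578 hp and 766.7 BTU/h = 0.301324 hp.
0.448578 + 0.301324 ≈ 0.75 hp.

0.75 horsepower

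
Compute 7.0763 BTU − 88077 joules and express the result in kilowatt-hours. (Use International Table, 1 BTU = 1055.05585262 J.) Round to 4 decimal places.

7.0763 BTU = 0.00207386 kWh and 88077 J = 0.0244658 kWh.
0.00207386 − 0.0244658 ≈ -0.0224 kWh.

-0.0224 kWh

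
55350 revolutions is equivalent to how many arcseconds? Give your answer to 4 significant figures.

1 revolution = 1.29600e+6 arcsec.
Then 55350 × 1.29600e+6 ≈ 7.173e+10 arcsec.

7.173e+10 arcsec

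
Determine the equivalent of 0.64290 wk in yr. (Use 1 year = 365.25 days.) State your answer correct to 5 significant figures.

0.012321 yr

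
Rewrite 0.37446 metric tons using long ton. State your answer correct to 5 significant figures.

1 t = 0.984207 long tons.
Then 0.37446 × 0.984207 ≈ 0.36855 long ton.

0.36855 long tons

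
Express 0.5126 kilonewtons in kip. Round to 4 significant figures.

1 kN = 0.224809 kip.
Then 0.5126 × 0.224809 ≈ 0.1152 kip.

0.1152 kip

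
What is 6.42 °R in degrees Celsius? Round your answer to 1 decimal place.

-269.6 °C

°R = (°C + 273.15) × 9/5.
Applying the formula gives -269.6 °C.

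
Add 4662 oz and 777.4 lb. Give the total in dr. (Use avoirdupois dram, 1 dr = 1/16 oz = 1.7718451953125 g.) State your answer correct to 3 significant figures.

274000 dr

4662 oz = 74592.0 dr and 777.4 lb = 199014 dr.
74592.0 + 199014 ≈ 274000 dr.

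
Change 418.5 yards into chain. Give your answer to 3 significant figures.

19.0 chains

1 yd = 0.0454545 chain.
418.5 × 0.0454545 ≈ 19.0 chain.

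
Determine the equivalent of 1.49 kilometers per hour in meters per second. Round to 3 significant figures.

0.414 m/s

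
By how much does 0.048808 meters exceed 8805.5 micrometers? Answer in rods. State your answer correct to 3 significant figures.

0.00795 rod

0.048808 m = 0.00970492 rod and 8805.5 μm = 0.00175087 rod.
0.00970492 − 0.00175087 ≈ 0.00795 rod.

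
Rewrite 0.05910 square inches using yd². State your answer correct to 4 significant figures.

1 in² = 0.000771605 yd².
Then 0.05910 × 0.000771605 ≈ 4.560 × 10^-5 yd².

4.560 × 10^-5 yd²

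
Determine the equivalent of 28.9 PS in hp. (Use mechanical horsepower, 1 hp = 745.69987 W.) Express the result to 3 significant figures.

28.5 horsepower

1 metric horsepower = 0.986320 hp.
Thus 28.9 × 0.986320 ≈ 28.5 hp.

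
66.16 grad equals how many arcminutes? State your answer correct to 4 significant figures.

1 grad = 54.0000 arcmin.
66.16 × 54.0000 ≈ 3573 arcmin.

3573 arcminutes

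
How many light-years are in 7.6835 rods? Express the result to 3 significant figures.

4.08e-15 ly

1 rod = 5.31587e-16 ly.
Thus 7.6835 × 5.31587e-16 ≈ 4.08e-15 ly.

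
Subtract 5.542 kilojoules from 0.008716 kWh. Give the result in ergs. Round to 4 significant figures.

2.584 × 10^11 ergs

0.008716 kWh = 3.13776 × 10^11 erg and 5.542 kJ = 5.54200 × 10^10 erg.
3.13776 × 10^11 − 5.54200 × 10^10 ≈ 2.584 × 10^11 erg.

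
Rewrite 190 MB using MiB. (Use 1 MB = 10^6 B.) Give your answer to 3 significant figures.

1 MB = 0.953674 MiB.
Then 190 × 0.953674 ≈ 181 MiB.

181 MiB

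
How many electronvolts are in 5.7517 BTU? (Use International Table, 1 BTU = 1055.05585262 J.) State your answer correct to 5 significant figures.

1 BTU = 6.58514e+21 electronvolts.
5.7517 × 6.58514e+21 ≈ 3.7876e+22 eV.

3.7876e+22 eV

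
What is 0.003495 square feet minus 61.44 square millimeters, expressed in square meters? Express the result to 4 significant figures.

0.0002633 square meters

0.003495 ft² = 0.000324696 m² and 61.44 mm² = 6.14400e-5 m².
0.000324696 − 6.14400e-5 ≈ 0.0002633 m².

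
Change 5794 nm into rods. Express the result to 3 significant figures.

1.15e-6 rods

1 nm = 1.98839e-10 rod.
Then 5794 × 1.98839e-10 ≈ 1.15e-6 rod.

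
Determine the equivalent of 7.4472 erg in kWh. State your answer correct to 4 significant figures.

2.069e-13 kilowatt-hours

1 erg = 2.77778e-14 kWh.
Thus 7.4472 × 2.77778e-14 ≈ 2.069e-13 kWh.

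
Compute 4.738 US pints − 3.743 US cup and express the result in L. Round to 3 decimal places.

4.738 US pt = 2.24191 L and 3.743 US cup = 0.885550 L.
2.24191 − 0.885550 ≈ 1.356 L.

1.356 liters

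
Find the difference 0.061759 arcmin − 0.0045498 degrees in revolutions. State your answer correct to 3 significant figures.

0.061759 arcmin = 2.85921 × 10^-6 rev and 0.0045498 ° = 1.26383 × 10^-5 rev.
2.85921 × 10^-6 − 1.26383 × 10^-5 ≈ -9.78 × 10^-6 rev.

-9.78 × 10^-6 revolutions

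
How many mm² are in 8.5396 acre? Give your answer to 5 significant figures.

3.4559e+10 square millimeters

1 acre = 4.04686e+9 square millimeters.
So 8.5396 × 4.04686e+9 ≈ 3.4559e+10 mm².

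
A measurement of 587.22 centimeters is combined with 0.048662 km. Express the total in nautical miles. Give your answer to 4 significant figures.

587.22 cm = 0.00317073 nmi and 0.048662 km = 0.0262754 nmi.
0.00317073 + 0.0262754 ≈ 0.02945 nmi.

0.02945 nautical miles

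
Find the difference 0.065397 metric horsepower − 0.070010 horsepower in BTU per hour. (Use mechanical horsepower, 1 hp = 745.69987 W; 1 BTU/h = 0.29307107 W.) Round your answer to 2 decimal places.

0.065397 PS = 164.122 BTU/h and 0.070010 hp = 178.136 BTU/h.
164.122 − 178.136 ≈ -14.01 BTU/h.

-14.01 BTU/h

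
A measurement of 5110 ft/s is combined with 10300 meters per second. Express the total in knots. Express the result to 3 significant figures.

23000 kn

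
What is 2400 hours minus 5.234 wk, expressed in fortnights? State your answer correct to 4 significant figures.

2400 h = 7.14286 fortnight and 5.234 wk = 2.61700 fortnight.
7.14286 − 2.61700 ≈ 4.526 fortnight.

4.526 fortnight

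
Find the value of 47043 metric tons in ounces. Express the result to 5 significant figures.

1 metric ton = 35274.0 ounces.
47043 × 35274.0 ≈ 1.6594e+9 oz.

1.6594e+9 ounces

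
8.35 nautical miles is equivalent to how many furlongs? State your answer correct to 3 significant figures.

1 nautical mile = 9.20624 furlong.
Thus 8.35 × 9.20624 ≈ 76.9 furlong.

76.9 furlong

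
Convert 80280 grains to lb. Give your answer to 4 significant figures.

11.47 lb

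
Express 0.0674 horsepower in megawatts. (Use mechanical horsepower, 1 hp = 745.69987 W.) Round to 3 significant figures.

5.03 × 10^-5 megawatts

1 hp = 0.000745700 megawatts.
So 0.0674 × 0.000745700 ≈ 5.03 × 10^-5 MW.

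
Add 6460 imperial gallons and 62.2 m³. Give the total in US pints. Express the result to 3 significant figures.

194000 US pt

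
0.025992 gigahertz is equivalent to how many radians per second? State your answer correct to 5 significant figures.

1.6331 × 10^8 rad/s

1 gigahertz = 6.28319 × 10^9 radians per second.
Then 0.025992 × 6.28319 × 10^9 ≈ 1.6331 × 10^8 rad/s.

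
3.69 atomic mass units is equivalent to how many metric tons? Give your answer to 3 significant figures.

6.13e-30 t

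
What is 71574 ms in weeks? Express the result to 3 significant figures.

1 ms = 1.65344e-9 wk.
Then 71574 × 1.65344e-9 ≈ 0.000118 wk.

0.000118 weeks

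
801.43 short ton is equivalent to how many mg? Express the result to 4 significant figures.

7.270e+11 mg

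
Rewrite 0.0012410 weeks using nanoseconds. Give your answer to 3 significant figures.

7.51 × 10^11 nanoseconds

1 week = 6.04800 × 10^14 nanoseconds.
0.0012410 × 6.04800 × 10^14 ≈ 7.51 × 10^11 ns.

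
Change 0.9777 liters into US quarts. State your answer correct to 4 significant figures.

1.033 US quarts

1 liter = 1.05669 US quarts.
0.9777 × 1.05669 ≈ 1.033 US qt.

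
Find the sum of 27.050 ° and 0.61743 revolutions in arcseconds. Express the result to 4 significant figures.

897600 arcsec

27.050 ° = 97380.0 arcsec and 0.61743 rev = 800189 arcsec.
97380.0 + 800189 ≈ 897600 arcsec.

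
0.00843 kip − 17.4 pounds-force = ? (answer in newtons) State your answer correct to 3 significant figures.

-39.9 N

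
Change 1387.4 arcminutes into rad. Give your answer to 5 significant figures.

1 arcminute = 0.000290888 rad.
Thus 1387.4 × 0.000290888 ≈ 0.40358 rad.

0.40358 radians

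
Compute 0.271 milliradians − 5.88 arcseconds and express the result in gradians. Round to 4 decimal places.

0.0154 grad

0.271 mrad = 0.0172524 grad and 5.88 arcsec = 0.00181481 grad.
0.0172524 − 0.00181481 ≈ 0.0154 grad.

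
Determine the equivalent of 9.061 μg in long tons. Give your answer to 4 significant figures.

1 μg = 9.84207 × 10^-13 long ton.
So 9.061 × 9.84207 × 10^-13 ≈ 8.918 × 10^-12 long ton.

8.918 × 10^-12 long tons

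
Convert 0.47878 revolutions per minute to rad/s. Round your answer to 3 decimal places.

1 revolution per minute = 0.104720 radians per second.
Thus 0.47878 × 0.104720 ≈ 0.050 rad/s.

0.050 rad/s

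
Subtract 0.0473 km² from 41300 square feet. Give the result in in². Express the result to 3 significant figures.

-6.74 × 10^7 in²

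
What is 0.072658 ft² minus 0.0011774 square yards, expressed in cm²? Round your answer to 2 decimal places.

57.66 cm²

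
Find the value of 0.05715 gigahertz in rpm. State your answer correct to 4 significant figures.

1 gigahertz = 6.00000e+10 revolutions per minute.
Then 0.05715 × 6.00000e+10 ≈ 3.429e+9 rpm.

3.429e+9 rpm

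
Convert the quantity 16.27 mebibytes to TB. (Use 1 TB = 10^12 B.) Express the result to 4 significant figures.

1.706 × 10^-5 terabytes

1 mebibyte = 1.04858 × 10^-6 TB.
16.27 × 1.04858 × 10^-6 ≈ 1.706 × 10^-5 TB.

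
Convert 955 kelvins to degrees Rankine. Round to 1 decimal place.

1719.0 °R

°R = K × 9/5.
Applying the formula gives 1719.0 °R.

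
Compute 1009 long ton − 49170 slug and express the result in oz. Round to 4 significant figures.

1009 long ton = 3.61626e+7 oz and 49170 slug = 2.53120e+7 oz.
3.61626e+7 − 2.53120e+7 ≈ 1.085e+7 oz.

1.085e+7 ounces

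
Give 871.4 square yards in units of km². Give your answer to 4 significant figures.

0.0007286 km²

1 square yard = 8.36127 × 10^-7 km².
Thus 871.4 × 8.36127 × 10^-7 ≈ 0.0007286 km².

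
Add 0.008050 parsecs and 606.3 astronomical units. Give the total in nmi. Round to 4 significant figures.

1.831 × 10^11 nmi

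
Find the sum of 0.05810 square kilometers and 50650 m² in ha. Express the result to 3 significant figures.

10.9 hectares

0.05810 km² = 5.81000 ha and 50650 m² = 5.06500 ha.
5.81000 + 5.06500 ≈ 10.9 ha.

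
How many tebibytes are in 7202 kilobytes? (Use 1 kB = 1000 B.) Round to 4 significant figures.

6.550 × 10^-6 TiB

1 kB = 9.09495 × 10^-10 TiB.
Thus 7202 × 9.09495 × 10^-10 ≈ 6.550 × 10^-6 TiB.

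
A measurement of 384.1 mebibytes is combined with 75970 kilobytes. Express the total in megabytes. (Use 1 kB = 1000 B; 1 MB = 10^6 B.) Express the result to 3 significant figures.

479 megabytes

384.1 MiB = 402.758 MB and 75970 kB = 75.9700 MB.
402.758 + 75.9700 ≈ 479 MB.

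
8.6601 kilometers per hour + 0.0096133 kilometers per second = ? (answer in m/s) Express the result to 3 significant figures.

8.6601 km/h = 2.40558 m/s and 0.0096133 km/s = 9.61330 m/s.
2.40558 + 9.61330 ≈ 12.0 m/s.

12.0 m/s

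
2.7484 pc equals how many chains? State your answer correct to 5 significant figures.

4.2157 × 10^15 chain

1 pc = 1.53388 × 10^15 chains.
So 2.7484 × 1.53388 × 10^15 ≈ 4.2157 × 10^15 chain.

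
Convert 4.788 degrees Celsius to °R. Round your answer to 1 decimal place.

°R = (°C + 273.15) × 9/5.
Applying the formula gives 500.3 °R.

500.3 °R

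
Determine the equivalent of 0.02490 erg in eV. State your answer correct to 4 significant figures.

1 erg = 6.24151e+11 electronvolts.
So 0.02490 × 6.24151e+11 ≈ 1.554e+10 eV.

1.554e+10 eV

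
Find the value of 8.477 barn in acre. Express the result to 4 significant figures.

1 barn = 2.47105e-32 acre.
Then 8.477 × 2.47105e-32 ≈ 2.095e-31 acre.

2.095e-31 acres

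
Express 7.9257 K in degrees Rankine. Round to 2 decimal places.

°R = K × 9/5.
Applying the formula gives 14.27 °R.

14.27 °R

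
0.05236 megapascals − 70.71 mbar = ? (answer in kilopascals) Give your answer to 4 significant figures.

0.05236 MPa = 52.3600 kPa and 70.71 mbar = 7.07100 kPa.
52.3600 − 7.07100 ≈ 45.29 kPa.

45.29 kPa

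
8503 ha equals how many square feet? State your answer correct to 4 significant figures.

1 hectare = 107639 square feet.
Then 8503 × 107639 ≈ 9.153 × 10^8 ft².

9.153 × 10^8 ft²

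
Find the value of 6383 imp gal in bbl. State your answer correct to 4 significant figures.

182.5 bbl

1 imperial gallon = 0.0285940 oil barrels.
Thus 6383 × 0.0285940 ≈ 182.5 bbl.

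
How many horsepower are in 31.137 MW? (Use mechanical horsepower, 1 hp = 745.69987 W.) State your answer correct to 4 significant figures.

41760 hp

1 MW = 1341.02 hp.
Thus 31.137 × 1341.02 ≈ 41760 hp.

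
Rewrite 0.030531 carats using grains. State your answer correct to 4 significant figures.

1 carat = 3.08647 gr.
0.030531 × 3.08647 ≈ 0.09423 gr.

0.09423 gr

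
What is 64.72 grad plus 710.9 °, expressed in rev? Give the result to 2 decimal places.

2.14 rev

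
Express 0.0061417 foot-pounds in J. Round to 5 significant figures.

1 ft·lbf = 1.35582 J.
0.0061417 × 1.35582 ≈ 0.0083270 J.

0.0083270 J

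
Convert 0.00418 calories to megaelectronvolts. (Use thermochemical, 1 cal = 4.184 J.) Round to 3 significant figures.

1 cal = 2.61145 × 10^13 MeV.
0.00418 × 2.61145 × 10^13 ≈ 1.09 × 10^11 MeV.

1.09 × 10^11 megaelectronvolts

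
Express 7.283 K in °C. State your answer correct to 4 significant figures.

K = °C + 273.15.
Applying the formula gives -265.9 °C.

-265.9 degrees Celsius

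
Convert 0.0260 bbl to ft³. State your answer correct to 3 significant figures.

0.146 ft³

1 oil barrel = 5.61458 ft³.
Thus 0.0260 × 5.61458 ≈ 0.146 ft³.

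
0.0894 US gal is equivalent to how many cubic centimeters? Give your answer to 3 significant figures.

338 cubic centimeters

1 US gal = 3785.41 cm³.
Then 0.0894 × 3785.41 ≈ 338 cm³.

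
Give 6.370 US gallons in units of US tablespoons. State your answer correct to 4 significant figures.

1631 US tablespoons

1 US gallon = 256.000 US tbsp.
Then 6.370 × 256.000 ≈ 1631 US tbsp.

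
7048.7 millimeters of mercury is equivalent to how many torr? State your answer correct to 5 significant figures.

7048.7 torr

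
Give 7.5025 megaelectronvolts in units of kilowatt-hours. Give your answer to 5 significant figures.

1 megaelectronvolt = 4.45049 × 10^-20 kilowatt-hours.
Then 7.5025 × 4.45049 × 10^-20 ≈ 3.3390 × 10^-19 kWh.

3.3390 × 10^-19 kilowatt-hours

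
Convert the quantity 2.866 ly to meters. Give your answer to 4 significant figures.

1 light-year = 9.46073 × 10^15 meters.
So 2.866 × 9.46073 × 10^15 ≈ 2.711 × 10^16 m.

2.711 × 10^16 m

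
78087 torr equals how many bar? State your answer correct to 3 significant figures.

1 torr = 0.00133322 bar.
78087 × 0.00133322 ≈ 104 bar.

104 bar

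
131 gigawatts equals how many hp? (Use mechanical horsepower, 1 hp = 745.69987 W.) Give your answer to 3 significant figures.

1.76 × 10^8 horsepower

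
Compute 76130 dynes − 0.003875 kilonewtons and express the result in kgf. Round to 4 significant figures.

76130 dyn = 0.0776310 kgf and 0.003875 kN = 0.395140 kgf.
0.0776310 − 0.395140 ≈ -0.3175 kgf.

-0.3175 kgf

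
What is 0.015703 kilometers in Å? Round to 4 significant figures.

1.570e+11 Å

1 kilometer = 1.00000e+13 Å.
Thus 0.015703 × 1.00000e+13 ≈ 1.570e+11 Å.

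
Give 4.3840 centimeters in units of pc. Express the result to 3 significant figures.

1.42e-18 pc

1 cm = 3.24078e-19 pc.
So 4.3840 × 3.24078e-19 ≈ 1.42e-18 pc.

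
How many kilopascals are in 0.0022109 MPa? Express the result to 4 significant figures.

2.211 kPa

1 MPa = 1000.00 kPa.
So 0.0022109 × 1000.00 ≈ 2.211 kPa.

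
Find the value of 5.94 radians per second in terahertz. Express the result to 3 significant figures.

1 radian per second = 1.59155 × 10^-13 THz.
Then 5.94 × 1.59155 × 10^-13 ≈ 9.45 × 10^-13 THz.

9.45 × 10^-13 terahertz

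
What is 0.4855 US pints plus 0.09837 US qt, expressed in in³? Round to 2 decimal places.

19.70 in³

0.4855 US pt = 14.0188 in³ and 0.09837 US qt = 5.68087 in³.
14.0188 + 5.68087 ≈ 19.70 in³.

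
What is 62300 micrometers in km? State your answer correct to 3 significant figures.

1 μm = 1.00000 × 10^-9 km.
So 62300 × 1.00000 × 10^-9 ≈ 6.23 × 10^-5 km.

6.23 × 10^-5 kilometers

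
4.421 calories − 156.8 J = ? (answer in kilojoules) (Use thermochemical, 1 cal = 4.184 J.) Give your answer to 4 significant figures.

4.421 cal = 0.0184975 kJ and 156.8 J = 0.156800 kJ.
0.0184975 − 0.156800 ≈ -0.1383 kJ.

-0.1383 kJ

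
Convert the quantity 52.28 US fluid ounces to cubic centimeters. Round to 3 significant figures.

1 US fl oz = 29.5735 cm³.
So 52.28 × 29.5735 ≈ 1550 cm³.

1550 cubic centimeters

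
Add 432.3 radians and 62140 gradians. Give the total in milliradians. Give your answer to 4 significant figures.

432.3 rad = 432300 mrad and 62140 grad = 976093 mrad.
432300 + 976093 ≈ 1.408e+6 mrad.

1.408e+6 mrad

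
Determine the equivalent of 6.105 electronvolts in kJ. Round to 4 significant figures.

9.781 × 10^-22 kilojoules

1 eV = 1.60218 × 10^-22 kilojoules.
Then 6.105 × 1.60218 × 10^-22 ≈ 9.781 × 10^-22 kJ.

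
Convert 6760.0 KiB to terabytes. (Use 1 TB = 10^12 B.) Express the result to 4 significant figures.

6.922e-6 terabytes

1 KiB = 1.02400e-9 TB.
Thus 6760.0 × 1.02400e-9 ≈ 6.922e-6 TB.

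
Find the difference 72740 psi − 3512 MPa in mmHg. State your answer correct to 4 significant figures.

-2.258 × 10^7 millimeters of mercury

72740 psi = 3.76174 × 10^6 mmHg and 3512 MPa = 2.63422 × 10^7 mmHg.
3.76174 × 10^6 − 2.63422 × 10^7 ≈ -2.258 × 10^7 mmHg.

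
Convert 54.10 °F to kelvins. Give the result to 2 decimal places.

K = (°F + 459.67) × 5/9.
Applying the formula gives 285.43 K.

285.43 K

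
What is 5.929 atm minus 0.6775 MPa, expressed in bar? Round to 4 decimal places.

5.929 atm = 6.00756 bar and 0.6775 MPa = 6.77500 bar.
6.00756 − 6.77500 ≈ -0.7674 bar.

-0.7674 bar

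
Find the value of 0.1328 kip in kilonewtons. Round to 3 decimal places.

0.591 kN

1 kip = 4.44822 kilonewtons.
Then 0.1328 × 4.44822 ≈ 0.591 kN.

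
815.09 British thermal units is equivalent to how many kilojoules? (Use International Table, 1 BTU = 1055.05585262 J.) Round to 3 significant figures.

1 BTU = 1.05506 kilojoules.
Then 815.09 × 1.05506 ≈ 860 kJ.

860 kilojoules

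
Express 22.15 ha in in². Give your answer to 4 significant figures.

3.433e+8 in²

1 hectare = 1.55000e+7 in².
Then 22.15 × 1.55000e+7 ≈ 3.433e+8 in².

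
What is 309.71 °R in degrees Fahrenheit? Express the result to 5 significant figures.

-149.96 °F

°R = °F + 459.67.
Applying the formula gives -149.96 °F.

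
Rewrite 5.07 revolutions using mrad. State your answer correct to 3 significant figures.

31900 milliradians

1 rev = 6283.19 milliradians.
So 5.07 × 6283.19 ≈ 31900 mrad.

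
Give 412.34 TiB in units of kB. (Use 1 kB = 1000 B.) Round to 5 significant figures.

4.5337 × 10^11 kilobytes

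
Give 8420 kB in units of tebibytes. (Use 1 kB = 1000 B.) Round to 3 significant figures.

7.66 × 10^-6 TiB

1 kilobyte = 9.09495 × 10^-10 TiB.
Thus 8420 × 9.09495 × 10^-10 ≈ 7.66 × 10^-6 TiB.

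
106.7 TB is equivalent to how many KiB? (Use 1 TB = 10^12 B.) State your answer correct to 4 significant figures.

1 TB = 9.765625 × 10^8 KiB.
Thus 106.7 × 9.765625 × 10^8 ≈ 1.042 × 10^11 KiB.

1.042 × 10^11 KiB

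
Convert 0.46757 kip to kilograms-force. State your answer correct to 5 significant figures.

212.09 kgf

1 kip = 453.592 kilograms-force.
So 0.46757 × 453.592 ≈ 212.09 kgf.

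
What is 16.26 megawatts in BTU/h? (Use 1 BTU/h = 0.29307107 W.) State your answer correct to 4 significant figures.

1 megawatt = 3.41214e+6 BTU/h.
So 16.26 × 3.41214e+6 ≈ 5.548e+7 BTU/h.

5.548e+7 BTU/h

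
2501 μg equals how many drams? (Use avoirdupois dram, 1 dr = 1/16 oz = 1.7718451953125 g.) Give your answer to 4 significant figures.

1 microgram = 5.64383e-7 dr.
2501 × 5.64383e-7 ≈ 0.001412 dr.

0.001412 dr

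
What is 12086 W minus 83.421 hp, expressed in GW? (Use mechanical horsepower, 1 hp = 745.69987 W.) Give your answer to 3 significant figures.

12086 W = 1.20860 × 10^-5 GW and 83.421 hp = 6.22070 × 10^-5 GW.
1.20860 × 10^-5 − 6.22070 × 10^-5 ≈ -5.01 × 10^-5 GW.

-5.01 × 10^-5 GW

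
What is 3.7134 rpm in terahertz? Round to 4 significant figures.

6.189 × 10^-14 THz

1 revolution per minute = 1.66667 × 10^-14 terahertz.
Thus 3.7134 × 1.66667 × 10^-14 ≈ 6.189 × 10^-14 THz.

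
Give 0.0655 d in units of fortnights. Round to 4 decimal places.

0.0047 fortnights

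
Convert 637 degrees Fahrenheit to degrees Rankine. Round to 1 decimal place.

1096.7 °R

°R = °F + 459.67.
Applying the formula gives 1096.7 °R.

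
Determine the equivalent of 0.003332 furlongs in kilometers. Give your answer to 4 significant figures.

1 furlong = 0.201168 kilometers.
Thus 0.003332 × 0.201168 ≈ 0.0006703 km.

0.0006703 kilometers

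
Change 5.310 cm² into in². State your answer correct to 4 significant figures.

1 square centimeter = 0.1550003 square inches.
So 5.310 × 0.1550003 ≈ 0.8231 in².

0.8231 square inches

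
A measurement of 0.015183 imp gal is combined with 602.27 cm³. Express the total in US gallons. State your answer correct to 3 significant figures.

0.015183 imp gal = 0.0182340 US gal and 602.27 cm³ = 0.159103 US gal.
0.0182340 + 0.159103 ≈ 0.177 US gal.

0.177 US gallons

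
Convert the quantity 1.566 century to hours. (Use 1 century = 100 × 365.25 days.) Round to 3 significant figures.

1.37e+6 hours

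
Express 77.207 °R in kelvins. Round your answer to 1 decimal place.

°R = K × 9/5.
Applying the formula gives 42.9 K.

42.9 K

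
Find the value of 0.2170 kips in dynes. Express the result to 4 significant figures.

9.653e+7 dyn

1 kip = 4.44822e+8 dyn.
0.2170 × 4.44822e+8 ≈ 9.653e+7 dyn.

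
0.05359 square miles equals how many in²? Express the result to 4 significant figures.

2.151 × 10^8 in²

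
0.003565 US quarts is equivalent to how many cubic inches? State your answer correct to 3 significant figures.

1 US qt = 57.7500 in³.
So 0.003565 × 57.7500 ≈ 0.206 in³.

0.206 in³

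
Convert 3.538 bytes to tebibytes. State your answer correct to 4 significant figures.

1 B = 9.09495 × 10^-13 TiB.
So 3.538 × 9.09495 × 10^-13 ≈ 3.218 × 10^-12 TiB.

3.218 × 10^-12 tebibytes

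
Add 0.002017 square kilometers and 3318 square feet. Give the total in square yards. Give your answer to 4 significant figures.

0.002017 km² = 2412.31 yd² and 3318 ft² = 368.667 yd².
2412.31 + 368.667 ≈ 2781 yd².

2781 yd²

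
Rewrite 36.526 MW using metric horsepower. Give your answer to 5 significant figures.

1 MW = 1359.622 PS.
So 36.526 × 1359.622 ≈ 49662 PS.

49662 metric horsepower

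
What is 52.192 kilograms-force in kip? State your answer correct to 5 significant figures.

1 kgf = 0.00220462 kips.
Thus 52.192 × 0.00220462 ≈ 0.11506 kip.

0.11506 kip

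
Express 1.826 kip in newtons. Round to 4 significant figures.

8122 N

1 kip = 4448.22 newtons.
Then 1.826 × 4448.22 ≈ 8122 N.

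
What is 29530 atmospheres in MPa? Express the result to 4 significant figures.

2992 MPa

1 atmosphere = 0.101325 MPa.
29530 × 0.101325 ≈ 2992 MPa.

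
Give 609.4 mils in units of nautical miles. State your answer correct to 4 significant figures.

8.358 × 10^-6 nmi

1 mil = 1.37149 × 10^-8 nmi.
Then 609.4 × 1.37149 × 10^-8 ≈ 8.358 × 10^-6 nmi.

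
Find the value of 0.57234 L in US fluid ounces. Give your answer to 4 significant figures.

1 liter = 33.8140 US fluid ounces.
0.57234 × 33.8140 ≈ 19.35 US fl oz.

19.35 US fluid ounces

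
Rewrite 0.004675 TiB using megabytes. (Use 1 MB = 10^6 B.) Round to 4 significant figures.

5140 megabytes

1 tebibyte = 1.09951 × 10^6 megabytes.
Thus 0.004675 × 1.09951 × 10^6 ≈ 5140 MB.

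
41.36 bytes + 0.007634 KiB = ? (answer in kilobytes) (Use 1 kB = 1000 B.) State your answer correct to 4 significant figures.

0.04918 kilobytes

41.36 B = 0.0413600 kB and 0.007634 KiB = 0.00781722 kB.
0.0413600 + 0.00781722 ≈ 0.04918 kB.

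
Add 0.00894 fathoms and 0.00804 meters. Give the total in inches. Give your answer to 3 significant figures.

0.960 inches

0.00894 fathom = 0.643680 in and 0.00804 m = 0.316535 in.
0.643680 + 0.316535 ≈ 0.960 in.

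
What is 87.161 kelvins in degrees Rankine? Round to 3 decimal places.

156.890 °R

°R = K × 9/5.
Applying the formula gives 156.890 °R.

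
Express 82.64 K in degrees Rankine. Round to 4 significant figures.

148.8 °R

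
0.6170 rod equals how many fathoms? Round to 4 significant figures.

1.697 fathoms

1 rod = 2.75000 fathom.
Then 0.6170 × 2.75000 ≈ 1.697 fathom.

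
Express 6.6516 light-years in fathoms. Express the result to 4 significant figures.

3.441 × 10^16 fathom

1 ly = 5.17319 × 10^15 fathom.
Thus 6.6516 × 5.17319 × 10^15 ≈ 3.441 × 10^16 fathom.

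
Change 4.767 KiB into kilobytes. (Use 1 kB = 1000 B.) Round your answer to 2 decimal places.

1 KiB = 1.02400 kB.
4.767 × 1.02400 ≈ 4.88 kB.

4.88 kB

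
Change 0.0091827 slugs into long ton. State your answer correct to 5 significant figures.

0.00013189 long ton

1 slug = 0.0143634 long tons.
Thus 0.0091827 × 0.0143634 ≈ 0.00013189 long ton.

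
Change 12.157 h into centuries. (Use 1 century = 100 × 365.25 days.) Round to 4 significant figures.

1.387e-5 centuries

1 hour = 1.14077e-6 century.
12.157 × 1.14077e-6 ≈ 1.387e-5 century.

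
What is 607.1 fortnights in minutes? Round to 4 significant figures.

1 fortnight = 20160.0 minutes.
So 607.1 × 20160.0 ≈ 1.224e+7 min.

1.224e+7 min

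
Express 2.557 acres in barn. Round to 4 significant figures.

1.035e+32 barns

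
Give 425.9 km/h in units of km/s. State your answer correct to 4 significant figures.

0.1183 km/s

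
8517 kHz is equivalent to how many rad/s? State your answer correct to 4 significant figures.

1 kHz = 6283.19 rad/s.
Then 8517 × 6283.19 ≈ 5.351 × 10^7 rad/s.

5.351 × 10^7 radians per second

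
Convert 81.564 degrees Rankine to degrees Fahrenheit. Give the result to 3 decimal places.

°R = °F + 459.67.
Applying the formula gives -378.106 °F.

-378.106 °F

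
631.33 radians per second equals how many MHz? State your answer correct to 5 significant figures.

0.00010048 MHz

1 radian per second = 1.59155 × 10^-7 megahertz.
Then 631.33 × 1.59155 × 10^-7 ≈ 0.00010048 MHz.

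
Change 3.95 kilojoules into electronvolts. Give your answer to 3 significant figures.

1 kilojoule = 6.24151e+21 eV.
So 3.95 × 6.24151e+21 ≈ 2.47e+22 eV.

2.47e+22 electronvolts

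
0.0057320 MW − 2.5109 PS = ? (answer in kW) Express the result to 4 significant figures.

3.885 kW

0.0057320 MW = 5.73200 kW and 2.5109 PS = 1.84676 kW.
5.73200 − 1.84676 ≈ 3.885 kW.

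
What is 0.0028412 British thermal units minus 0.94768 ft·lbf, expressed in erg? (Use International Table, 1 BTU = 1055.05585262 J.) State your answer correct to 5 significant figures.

1.7127 × 10^7 erg

0.0028412 BTU = 2.99762 × 10^7 erg and 0.94768 ft·lbf = 1.28488 × 10^7 erg.
2.99762 × 10^7 − 1.28488 × 10^7 ≈ 1.7127 × 10^7 erg.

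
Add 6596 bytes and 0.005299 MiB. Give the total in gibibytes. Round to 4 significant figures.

6596 B = 6.14300e-6 GiB and 0.005299 MiB = 5.17480e-6 GiB.
6.14300e-6 + 5.17480e-6 ≈ 1.132e-5 GiB.

1.132e-5 gibibytes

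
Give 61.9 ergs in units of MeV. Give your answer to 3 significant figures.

3.86 × 10^7 megaelectronvolts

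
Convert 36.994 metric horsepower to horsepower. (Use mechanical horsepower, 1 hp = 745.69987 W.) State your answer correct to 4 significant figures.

36.49 hp

1 PS = 0.986320 hp.
So 36.994 × 0.986320 ≈ 36.49 hp.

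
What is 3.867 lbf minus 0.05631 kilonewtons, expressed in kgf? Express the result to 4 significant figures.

-3.988 kilograms-force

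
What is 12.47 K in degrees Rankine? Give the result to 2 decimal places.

22.45 degrees Rankine

°R = K × 9/5.
Applying the formula gives 22.45 °R.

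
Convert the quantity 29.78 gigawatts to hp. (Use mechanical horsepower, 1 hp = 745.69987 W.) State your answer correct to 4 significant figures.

3.994e+7 hp

1 gigawatt = 1.34102e+6 horsepower.
Thus 29.78 × 1.34102e+6 ≈ 3.994e+7 hp.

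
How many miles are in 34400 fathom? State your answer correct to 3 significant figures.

39.1 mi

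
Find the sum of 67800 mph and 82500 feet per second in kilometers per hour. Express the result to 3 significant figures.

200000 km/h

67800 mph = 109114 km/h and 82500 ft/s = 90525.6 km/h.
109114 + 90525.6 ≈ 200000 km/h.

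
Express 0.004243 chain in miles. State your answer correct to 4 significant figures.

1 chain = 0.0125000 mi.
Thus 0.004243 × 0.0125000 ≈ 5.304e-5 mi.

5.304e-5 miles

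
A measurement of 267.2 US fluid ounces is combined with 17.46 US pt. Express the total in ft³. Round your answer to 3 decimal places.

267.2 US fl oz = 0.279058 ft³ and 17.46 US pt = 0.291758 ft³.
0.279058 + 0.291758 ≈ 0.571 ft³.

0.571 ft³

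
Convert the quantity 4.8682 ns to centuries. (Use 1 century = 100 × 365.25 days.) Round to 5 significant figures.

1.5426e-18 century

1 ns = 3.16881e-19 centuries.
Then 4.8682 × 3.16881e-19 ≈ 1.5426e-18 century.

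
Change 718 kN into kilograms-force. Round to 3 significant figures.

73200 kgf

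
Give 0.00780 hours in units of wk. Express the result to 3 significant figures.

4.64e-5 weeks

1 hour = 0.00595238 wk.
So 0.00780 × 0.00595238 ≈ 4.64e-5 wk.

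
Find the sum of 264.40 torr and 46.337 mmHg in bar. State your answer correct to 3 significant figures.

0.414 bar

264.40 torr = 0.352504 bar and 46.337 mmHg = 0.0617776 bar.
0.352504 + 0.0617776 ≈ 0.414 bar.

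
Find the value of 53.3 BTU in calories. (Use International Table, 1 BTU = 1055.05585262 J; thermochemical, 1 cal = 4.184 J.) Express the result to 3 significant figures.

13400 cal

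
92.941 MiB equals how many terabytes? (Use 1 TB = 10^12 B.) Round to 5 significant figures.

9.7456 × 10^-5 TB

1 MiB = 1.04858 × 10^-6 terabytes.
Thus 92.941 × 1.04858 × 10^-6 ≈ 9.7456 × 10^-5 TB.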